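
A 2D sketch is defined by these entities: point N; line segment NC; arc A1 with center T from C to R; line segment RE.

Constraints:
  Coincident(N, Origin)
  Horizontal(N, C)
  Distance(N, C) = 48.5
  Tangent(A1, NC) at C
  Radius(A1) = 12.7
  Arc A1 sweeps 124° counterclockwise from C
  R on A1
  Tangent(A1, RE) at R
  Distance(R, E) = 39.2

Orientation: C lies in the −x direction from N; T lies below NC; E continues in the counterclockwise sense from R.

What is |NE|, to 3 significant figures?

64.1

N is at the origin; N and C share the same y with |NC| = 48.5 and C on the −x side, so C = (-48.5, 0.00). The tangent condition forces TC to be normal to NC, so T = C + (0, -12.7) = (-48.5, -12.7). On A1, C sits at bearing 90° from T; a 124° counterclockwise sweep puts R at bearing 214°, so R = T + 12.7·(cos 214°, sin 214°) = (-59.0, -19.8). Since A1 is tangent to RE there, TR ⟂ RE, so RE runs along (−sin 214°, cos 214°); with |RE| = 39.2, E = (-37.1, -52.3). Then |NE| = |E − N| = 64.1.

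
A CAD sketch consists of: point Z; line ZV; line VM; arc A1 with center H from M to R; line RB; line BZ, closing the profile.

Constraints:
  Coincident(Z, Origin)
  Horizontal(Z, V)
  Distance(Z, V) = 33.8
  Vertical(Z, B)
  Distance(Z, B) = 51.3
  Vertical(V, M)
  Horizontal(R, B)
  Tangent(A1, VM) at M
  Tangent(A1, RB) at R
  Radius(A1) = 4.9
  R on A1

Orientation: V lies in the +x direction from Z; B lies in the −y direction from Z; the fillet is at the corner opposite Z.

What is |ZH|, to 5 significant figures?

54.664

Z is at the origin; Z and V share the same y with |ZV| = 33.8 and V on the +x side, so V = (33.800, 0.0000). ZB is vertical with |ZB| = 51.3 and B on the −y side, so B = (0.0000, -51.300). The virtual corner opposite Z is at (33.800, -51.300). A1 meets VM tangentially, so HM is at right angles to VM and A1 meets RB tangentially, so HR is at right angles to RB, with radius 4.9, so the center H sits 4.9 in from both sides at H = (28.900, -46.400). Then |ZH| = |H − Z| = 54.664.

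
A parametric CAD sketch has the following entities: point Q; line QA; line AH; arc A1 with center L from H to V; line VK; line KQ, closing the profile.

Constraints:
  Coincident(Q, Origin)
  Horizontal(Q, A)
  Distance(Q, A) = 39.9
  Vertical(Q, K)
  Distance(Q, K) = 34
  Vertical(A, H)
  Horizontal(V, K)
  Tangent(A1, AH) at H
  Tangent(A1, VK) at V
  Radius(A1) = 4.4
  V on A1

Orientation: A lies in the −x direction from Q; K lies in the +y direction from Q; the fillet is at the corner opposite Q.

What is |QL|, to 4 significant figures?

46.22

Q and K share the same x with |QK| = 34.0 and K on the +y side, so K = (0.000, 34.00). The virtual corner opposite Q is at (-39.90, 34.00). A1 meets AH tangentially, so LH is at right angles to AH and A1 meets VK tangentially, so LV is at right angles to VK, with radius 4.4, so the center L sits 4.4 in from both sides at L = (-35.50, 29.60). Then |QL| = |L − Q| = 46.22.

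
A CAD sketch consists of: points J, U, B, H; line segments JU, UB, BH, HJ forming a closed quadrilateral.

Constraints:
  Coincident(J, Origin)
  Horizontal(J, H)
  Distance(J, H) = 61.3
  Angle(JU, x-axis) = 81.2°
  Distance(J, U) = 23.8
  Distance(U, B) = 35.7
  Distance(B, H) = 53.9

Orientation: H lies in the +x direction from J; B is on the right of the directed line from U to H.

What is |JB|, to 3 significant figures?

14.7

Checks: |UB| = 35.70 ✓; |BH| = 53.90 ✓.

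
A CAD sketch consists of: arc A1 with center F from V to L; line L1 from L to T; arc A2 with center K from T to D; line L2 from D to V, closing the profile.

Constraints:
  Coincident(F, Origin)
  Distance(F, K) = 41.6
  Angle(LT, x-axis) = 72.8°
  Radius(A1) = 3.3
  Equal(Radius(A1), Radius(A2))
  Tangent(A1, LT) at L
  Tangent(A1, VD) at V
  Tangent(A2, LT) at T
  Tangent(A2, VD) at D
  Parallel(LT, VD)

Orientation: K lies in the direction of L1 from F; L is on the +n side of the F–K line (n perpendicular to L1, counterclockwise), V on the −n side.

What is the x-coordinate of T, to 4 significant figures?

9.149

The slot axis is L1's direction at 72.8°, so u = (cos 72.8°, sin 72.8°) = (0.2957, 0.9553) and n = (−sin 72.8°, cos 72.8°) = (-0.9553, 0.2957). F is at the origin and K lies 41.6 along u from F, so K = 41.6·u = (12.30, 39.74). Tangency of A1 to both parallel lines with radius 3.3 puts L and V at F ± 3.3·n: L = (-3.152, 0.9758), V = (3.152, -0.9758). Equal radii place T and D the same way about K: T = K + 3.3·n = (9.149, 40.72), D = K − 3.3·n = (15.45, 38.76). So T.x = 9.149.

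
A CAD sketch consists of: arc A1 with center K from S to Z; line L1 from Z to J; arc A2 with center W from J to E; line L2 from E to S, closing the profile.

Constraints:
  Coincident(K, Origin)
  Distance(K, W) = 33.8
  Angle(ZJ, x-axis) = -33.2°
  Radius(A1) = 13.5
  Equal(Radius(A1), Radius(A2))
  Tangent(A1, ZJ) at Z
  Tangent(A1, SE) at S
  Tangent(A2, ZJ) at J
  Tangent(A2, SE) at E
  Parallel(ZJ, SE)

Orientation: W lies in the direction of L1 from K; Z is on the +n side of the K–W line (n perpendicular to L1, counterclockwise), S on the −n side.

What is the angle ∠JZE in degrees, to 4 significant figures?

38.62°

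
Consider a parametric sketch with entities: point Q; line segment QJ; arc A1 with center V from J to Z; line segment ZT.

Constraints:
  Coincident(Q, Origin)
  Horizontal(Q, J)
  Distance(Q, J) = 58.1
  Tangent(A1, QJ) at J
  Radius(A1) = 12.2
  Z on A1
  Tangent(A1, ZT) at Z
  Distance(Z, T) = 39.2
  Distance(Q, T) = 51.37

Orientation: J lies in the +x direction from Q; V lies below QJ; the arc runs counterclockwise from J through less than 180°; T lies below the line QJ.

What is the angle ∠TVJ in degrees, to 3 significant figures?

136°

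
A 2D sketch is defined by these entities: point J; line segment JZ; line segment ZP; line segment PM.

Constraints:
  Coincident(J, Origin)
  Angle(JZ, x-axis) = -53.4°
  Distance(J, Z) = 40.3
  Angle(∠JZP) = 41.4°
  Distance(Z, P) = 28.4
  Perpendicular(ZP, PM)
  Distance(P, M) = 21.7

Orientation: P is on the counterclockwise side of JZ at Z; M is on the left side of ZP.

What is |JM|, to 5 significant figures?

5.2781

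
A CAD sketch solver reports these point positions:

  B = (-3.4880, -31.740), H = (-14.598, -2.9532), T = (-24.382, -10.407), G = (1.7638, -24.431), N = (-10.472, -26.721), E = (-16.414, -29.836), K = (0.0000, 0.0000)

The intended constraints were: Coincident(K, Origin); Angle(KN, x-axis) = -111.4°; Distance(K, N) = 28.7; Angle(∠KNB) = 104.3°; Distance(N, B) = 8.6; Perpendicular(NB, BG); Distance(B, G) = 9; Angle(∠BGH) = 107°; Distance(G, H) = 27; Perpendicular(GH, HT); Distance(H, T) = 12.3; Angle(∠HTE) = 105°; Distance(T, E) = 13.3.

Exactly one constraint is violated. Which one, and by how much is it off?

Distance(T, E) = 13.3 — off by 7.70.

K = (0.00, 0.00) ✓; KN at -111.4° ✓; |KN| = 28.70 ✓; ∠KNB = 104.3° ✓; |NB| = 8.600 ✓; ∠(NB, BG) = 90.00° ✓; |BG| = 9.000 ✓; ∠BGH = 107.0° ✓; |GH| = 27.00 ✓; ∠(GH, HT) = 90.00° ✓; |HT| = 12.30 ✓; ∠HTE = 105.0° ✓; |TE| = 21.00 ✗.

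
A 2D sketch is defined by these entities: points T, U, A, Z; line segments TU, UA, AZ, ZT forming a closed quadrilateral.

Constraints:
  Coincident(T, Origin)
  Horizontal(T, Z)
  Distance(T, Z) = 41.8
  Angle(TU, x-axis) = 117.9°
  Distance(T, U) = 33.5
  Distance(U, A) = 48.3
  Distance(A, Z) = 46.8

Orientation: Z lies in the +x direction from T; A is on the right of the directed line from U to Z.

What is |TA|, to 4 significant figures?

16.80

Checks: TU at 117.9° ✓; |UA| = 48.30 ✓; |AZ| = 46.80 ✓.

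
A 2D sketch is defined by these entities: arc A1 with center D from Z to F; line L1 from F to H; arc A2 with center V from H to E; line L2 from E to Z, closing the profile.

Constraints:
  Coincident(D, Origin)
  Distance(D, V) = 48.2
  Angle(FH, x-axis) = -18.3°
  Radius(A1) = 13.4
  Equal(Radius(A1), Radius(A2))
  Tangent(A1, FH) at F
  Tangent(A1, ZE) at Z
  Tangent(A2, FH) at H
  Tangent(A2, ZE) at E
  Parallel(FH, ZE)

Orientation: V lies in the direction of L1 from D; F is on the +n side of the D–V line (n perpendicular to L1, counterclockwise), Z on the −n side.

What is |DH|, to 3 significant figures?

50.0

Tangency of A1 to both parallel lines with radius 13.4 puts F and Z at D ± 13.4·n: F = (4.21, 12.7), Z = (-4.21, -12.7). Equal radii place H and E the same way about V: H = V + 13.4·n = (50.0, -2.41), E = V − 13.4·n = (41.6, -27.9). Then |DH| = |H − D| = 50.0.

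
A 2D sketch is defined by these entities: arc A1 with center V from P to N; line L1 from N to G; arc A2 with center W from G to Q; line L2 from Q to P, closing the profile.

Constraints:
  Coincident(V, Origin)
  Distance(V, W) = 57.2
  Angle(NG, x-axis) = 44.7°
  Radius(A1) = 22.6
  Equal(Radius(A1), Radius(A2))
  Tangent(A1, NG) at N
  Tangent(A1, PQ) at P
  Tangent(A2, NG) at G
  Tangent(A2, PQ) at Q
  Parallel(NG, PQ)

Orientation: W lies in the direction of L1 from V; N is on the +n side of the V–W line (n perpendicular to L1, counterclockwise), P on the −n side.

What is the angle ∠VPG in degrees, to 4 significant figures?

51.68°

The slot axis is L1's direction at 44.7°, so u = (cos 44.7°, sin 44.7°) = (0.7108, 0.7034) and n = (−sin 44.7°, cos 44.7°) = (-0.7034, 0.7108). V is at the origin and W lies 57.2 along u from V, so W = 57.2·u = (40.66, 40.23). Tangency of A1 to both parallel lines with radius 22.6 puts N and P at V ± 22.6·n: N = (-15.90, 16.06), P = (15.90, -16.06). Equal radii place G and Q the same way about W: G = W + 22.6·n = (24.76, 56.30), Q = W − 22.6·n = (56.55, 24.17). Then cos ∠VPG = PV·PG / (|PV||PG|), giving 51.68°.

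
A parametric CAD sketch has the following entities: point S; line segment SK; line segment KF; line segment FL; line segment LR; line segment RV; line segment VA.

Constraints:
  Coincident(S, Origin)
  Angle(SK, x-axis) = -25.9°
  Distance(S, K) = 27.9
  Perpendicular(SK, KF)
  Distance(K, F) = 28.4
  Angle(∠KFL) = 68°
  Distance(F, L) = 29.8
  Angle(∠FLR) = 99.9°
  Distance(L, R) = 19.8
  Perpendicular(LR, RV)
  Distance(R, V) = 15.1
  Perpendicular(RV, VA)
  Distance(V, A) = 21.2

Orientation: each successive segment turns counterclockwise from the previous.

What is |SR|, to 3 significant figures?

4.90

S is at the origin; SK runs at -25.9° with length 27.9, so K = (25.1, -12.2). The perpendicularity gives KF at right angles to SK, so KF runs at 64.1°; with |KF| = 28.4, F = (37.5, 13.4). ∠KFL = 68.0° gives FL at 176° from the x-axis; with |FL| = 29.8, L = (7.77, 15.4). ∠FLR = 99.9° gives LR at -104° from the x-axis; with |LR| = 19.8, R = (3.05, -3.84). Then |SR| = |R − S| = 4.90.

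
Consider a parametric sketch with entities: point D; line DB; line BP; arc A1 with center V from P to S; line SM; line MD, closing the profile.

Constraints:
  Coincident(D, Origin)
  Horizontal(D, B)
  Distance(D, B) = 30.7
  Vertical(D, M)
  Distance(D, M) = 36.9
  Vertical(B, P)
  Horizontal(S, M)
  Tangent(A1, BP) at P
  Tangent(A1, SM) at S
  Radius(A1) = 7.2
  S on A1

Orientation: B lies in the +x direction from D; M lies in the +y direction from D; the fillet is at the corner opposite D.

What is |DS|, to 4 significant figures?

43.75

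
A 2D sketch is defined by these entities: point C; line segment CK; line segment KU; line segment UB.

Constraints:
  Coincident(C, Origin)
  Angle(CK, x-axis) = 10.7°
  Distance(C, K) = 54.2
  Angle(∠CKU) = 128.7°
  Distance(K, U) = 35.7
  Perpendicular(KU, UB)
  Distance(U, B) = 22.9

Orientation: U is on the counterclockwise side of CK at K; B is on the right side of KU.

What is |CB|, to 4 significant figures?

95.36

∠CKU = 128.7°, so KU runs at 10.7° + (180° − 128.7°) = 62.00° from the x-axis; with |KU| = 35.7, U = K + 35.7·(cos 62.00°, sin 62.00°) = (70.02, 41.58). The perpendicularity gives UB at right angles to KU; with |UB| = 22.9 on the right of KU, B = U + 22.9·(0.8829, -0.4695) = (90.24, 30.83). Then |CB| = |B − C| = 95.36.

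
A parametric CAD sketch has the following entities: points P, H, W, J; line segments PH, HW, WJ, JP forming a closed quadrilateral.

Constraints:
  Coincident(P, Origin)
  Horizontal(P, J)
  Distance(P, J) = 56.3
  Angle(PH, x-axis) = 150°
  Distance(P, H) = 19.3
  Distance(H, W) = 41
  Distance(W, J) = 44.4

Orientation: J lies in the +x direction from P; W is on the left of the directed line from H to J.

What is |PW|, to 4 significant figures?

33.60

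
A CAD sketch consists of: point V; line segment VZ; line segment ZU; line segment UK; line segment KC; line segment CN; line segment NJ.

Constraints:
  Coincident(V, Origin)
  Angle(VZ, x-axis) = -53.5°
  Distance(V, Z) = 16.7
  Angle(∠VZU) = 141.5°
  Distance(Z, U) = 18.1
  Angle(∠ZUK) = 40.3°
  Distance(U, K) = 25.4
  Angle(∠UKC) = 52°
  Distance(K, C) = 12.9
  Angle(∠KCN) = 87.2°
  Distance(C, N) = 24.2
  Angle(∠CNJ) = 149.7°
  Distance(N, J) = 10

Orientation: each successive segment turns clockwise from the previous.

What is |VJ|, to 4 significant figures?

44.10

V is at the origin; VZ runs at -53.5° with length 16.7, so Z = (9.934, -13.42). ∠VZU = 141.5° gives ZU at -92.00° from the x-axis; with |ZU| = 18.1, U = (9.302, -31.51). ∠ZUK = 40.3° gives UK at 128.3° from the x-axis; with |UK| = 25.4, K = (-6.441, -11.58). ∠UKC = 52.0° gives KC at 0.3000° from the x-axis; with |KC| = 12.9, C = (6.459, -11.51). ∠KCN = 87.2° gives CN at -92.50° from the x-axis; with |CN| = 24.2, N = (5.404, -35.69). ∠CNJ = 149.7° gives NJ at -122.8° from the x-axis; with |NJ| = 10.0, J = (-0.01338, -44.10). Then |VJ| = |J − V| = 44.10.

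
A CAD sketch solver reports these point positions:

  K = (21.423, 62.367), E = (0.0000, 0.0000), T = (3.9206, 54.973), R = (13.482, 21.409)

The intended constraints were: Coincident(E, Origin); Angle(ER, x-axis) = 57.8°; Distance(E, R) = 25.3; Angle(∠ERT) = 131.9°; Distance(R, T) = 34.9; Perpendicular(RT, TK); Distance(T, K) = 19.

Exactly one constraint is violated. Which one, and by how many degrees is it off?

Perpendicular(RT, TK) — off by 7.00°.

E = (0.00, 0.00) ✓; ER at 57.80° ✓; |ER| = 25.30 ✓; ∠ERT = 131.9° ✓; |RT| = 34.90 ✓; ∠(RT, TK) = 83.00° ✗; |TK| = 19.00 ✓.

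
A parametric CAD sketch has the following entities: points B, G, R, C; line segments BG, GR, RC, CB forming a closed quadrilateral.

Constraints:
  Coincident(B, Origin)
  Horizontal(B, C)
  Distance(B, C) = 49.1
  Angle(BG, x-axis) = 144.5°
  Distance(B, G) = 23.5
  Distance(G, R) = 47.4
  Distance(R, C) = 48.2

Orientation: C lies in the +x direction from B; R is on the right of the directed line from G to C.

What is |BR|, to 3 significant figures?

26.5

Checks: |GR| = 47.40 ✓; |RC| = 48.20 ✓.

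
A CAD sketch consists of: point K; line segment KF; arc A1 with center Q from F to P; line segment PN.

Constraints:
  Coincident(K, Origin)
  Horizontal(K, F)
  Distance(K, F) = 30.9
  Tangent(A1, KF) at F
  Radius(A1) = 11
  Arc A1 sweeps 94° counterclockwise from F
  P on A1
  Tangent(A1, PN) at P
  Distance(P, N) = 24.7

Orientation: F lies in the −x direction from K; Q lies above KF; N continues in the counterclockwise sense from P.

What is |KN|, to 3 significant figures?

42.4

K is at the origin; K and F share the same y with |KF| = 30.9 and F on the −x side, so F = (-30.9, 0.00). Tangency of A1 to KF means the radius QF is perpendicular to KF, so Q = F + (0, 11) = (-30.9, 11.0). On A1, F sits at bearing -90° from Q; a 94° counterclockwise sweep puts P at bearing 4°, so P = Q + 11.0·(cos 4°, sin 4°) = (-19.9, 11.8). Tangency of A1 to PN means the radius QP is perpendicular to PN, so PN runs along (−sin 4°, cos 4°); with |PN| = 24.7, N = (-21.6, 36.4). Then |KN| = |N − K| = 42.4.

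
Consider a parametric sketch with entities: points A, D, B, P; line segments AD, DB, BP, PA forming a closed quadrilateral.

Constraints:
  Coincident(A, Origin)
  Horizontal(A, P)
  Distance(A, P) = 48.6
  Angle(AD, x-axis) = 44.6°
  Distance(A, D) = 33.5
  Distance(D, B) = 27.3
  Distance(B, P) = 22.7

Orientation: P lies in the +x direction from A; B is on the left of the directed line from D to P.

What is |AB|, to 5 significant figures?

55.890

A is at the origin; AP is horizontal with |AP| = 48.6 and P in +x, so P = (48.6, 0). AD runs at 44.6° with |AD| = 33.5, so D = (23.853, 23.522). B is determined by |DB| = 27.3 and |BP| = 22.7 together: it lies at the intersection of circle(D, 27.3) and circle(P, 22.7). With |DP| = 34.143, the foot of the radical line on DP is 20.439 from D and the perpendicular offset is √(27.3² − 20.439²) = 18.097. Taking the left-of-DP solution: B = (51.136, 22.558).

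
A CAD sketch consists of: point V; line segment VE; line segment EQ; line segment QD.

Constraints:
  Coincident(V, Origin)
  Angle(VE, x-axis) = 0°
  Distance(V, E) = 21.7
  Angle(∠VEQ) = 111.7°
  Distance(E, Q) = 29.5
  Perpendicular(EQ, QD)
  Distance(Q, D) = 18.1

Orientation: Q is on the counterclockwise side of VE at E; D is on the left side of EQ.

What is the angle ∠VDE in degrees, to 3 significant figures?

34.7°

∠VEQ = 111.7°, so EQ runs at 0.0° + (180° − 111.7°) = 68.3° from the x-axis; with |EQ| = 29.5, Q = E + 29.5·(cos 68.3°, sin 68.3°) = (32.6, 27.4). The perpendicularity gives QD at right angles to EQ; with |QD| = 18.1 on the left of EQ, D = Q + 18.1·(-0.929, 0.370) = (15.8, 34.1). Then cos ∠VDE = DV·DE / (|DV||DE|), giving 34.7°.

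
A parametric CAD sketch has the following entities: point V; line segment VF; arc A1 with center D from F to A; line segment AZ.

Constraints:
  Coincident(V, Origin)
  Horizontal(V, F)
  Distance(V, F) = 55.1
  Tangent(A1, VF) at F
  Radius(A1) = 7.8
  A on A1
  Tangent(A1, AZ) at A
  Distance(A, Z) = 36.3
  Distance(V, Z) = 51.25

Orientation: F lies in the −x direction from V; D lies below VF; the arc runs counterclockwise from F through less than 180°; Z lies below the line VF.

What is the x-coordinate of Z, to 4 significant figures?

-34.00

V is at the origin; VF is horizontal with |VF| = 55.1 and F on the −x side, so F = (-55.10, 0.000). The tangent condition forces DF to be normal to VF, so D = F + (0, -7.8) = (-55.10, -7.800). Since DA ⟂ AZ (tangency), |DZ| = √(7.8² + 36.3²) = 37.13 regardless of where A sits on A1. So Z lies on both circle(V, 51.25) and circle(D, 37.13); the below-VF intersection is Z = (-34.00, -38.35). A is the foot of the tangent from Z: A = (-60.44, -13.48).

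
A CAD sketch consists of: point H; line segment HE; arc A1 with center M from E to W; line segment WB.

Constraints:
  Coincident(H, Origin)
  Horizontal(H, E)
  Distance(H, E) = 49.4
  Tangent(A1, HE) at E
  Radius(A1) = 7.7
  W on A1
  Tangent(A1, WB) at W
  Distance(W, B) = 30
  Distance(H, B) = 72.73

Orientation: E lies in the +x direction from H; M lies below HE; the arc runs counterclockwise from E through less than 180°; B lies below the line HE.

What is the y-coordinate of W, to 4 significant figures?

-12.83

Checks: |MW| = 7.700 ✓; ∠(MW, WB) = 90.00° ✓; |WB| = 30.00 ✓; |HB| = 72.73 ✓.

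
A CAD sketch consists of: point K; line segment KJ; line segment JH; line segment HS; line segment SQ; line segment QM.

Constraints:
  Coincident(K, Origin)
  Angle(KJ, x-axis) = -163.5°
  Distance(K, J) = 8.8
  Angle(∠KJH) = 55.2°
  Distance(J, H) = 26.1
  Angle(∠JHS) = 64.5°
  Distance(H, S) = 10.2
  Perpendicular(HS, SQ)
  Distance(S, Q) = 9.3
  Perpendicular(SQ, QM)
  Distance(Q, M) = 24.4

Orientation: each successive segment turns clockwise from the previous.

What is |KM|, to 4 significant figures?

30.52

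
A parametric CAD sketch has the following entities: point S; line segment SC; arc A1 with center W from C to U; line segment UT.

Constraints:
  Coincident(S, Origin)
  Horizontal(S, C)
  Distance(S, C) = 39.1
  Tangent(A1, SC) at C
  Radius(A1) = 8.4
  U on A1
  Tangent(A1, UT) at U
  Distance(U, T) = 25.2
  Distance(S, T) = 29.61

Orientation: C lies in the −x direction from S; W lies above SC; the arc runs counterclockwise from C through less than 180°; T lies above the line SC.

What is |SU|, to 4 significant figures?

32.48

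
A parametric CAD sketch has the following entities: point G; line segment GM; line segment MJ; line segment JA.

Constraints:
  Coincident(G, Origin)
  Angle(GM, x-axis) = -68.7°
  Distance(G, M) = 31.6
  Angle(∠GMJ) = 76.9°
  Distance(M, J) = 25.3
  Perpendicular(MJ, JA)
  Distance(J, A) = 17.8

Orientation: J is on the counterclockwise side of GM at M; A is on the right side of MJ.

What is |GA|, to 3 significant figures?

51.9

G is at the origin; GM runs at -68.7° with length 31.6, so M = 31.6·(cos -68.7°, sin -68.7°) = (11.5, -29.4). ∠GMJ = 76.9°, so MJ runs at -68.7° + (180° − 76.9°) = 34.4° from the x-axis; with |MJ| = 25.3, J = M + 25.3·(cos 34.4°, sin 34.4°) = (32.4, -15.1). MJ is perpendicular to JA; with |JA| = 17.8 on the right of MJ, A = J + 17.8·(0.565, -0.825) = (42.4, -29.8). Then |GA| = |A − G| = 51.9.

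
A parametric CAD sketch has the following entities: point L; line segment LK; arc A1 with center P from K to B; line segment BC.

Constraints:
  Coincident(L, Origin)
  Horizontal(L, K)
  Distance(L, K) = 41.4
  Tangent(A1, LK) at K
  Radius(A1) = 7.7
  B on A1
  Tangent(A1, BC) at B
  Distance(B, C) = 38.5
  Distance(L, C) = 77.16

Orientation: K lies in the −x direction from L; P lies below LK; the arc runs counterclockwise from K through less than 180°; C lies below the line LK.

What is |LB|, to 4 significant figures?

48.14

Checks: L = (0.00, 0.00) ✓; |PB| = 7.700 ✓; ∠(PB, BC) = 90.00° ✓; |BC| = 38.50 ✓; |LC| = 77.16 ✓.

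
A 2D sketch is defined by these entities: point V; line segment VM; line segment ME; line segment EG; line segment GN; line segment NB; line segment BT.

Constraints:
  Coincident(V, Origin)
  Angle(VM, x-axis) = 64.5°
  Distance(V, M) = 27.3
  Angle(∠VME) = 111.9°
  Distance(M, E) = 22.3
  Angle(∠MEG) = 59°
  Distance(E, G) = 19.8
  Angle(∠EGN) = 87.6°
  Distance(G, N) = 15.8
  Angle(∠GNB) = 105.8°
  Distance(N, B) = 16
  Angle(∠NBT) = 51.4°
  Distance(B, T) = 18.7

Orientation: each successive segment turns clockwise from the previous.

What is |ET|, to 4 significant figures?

11.82

∠GNB = 105.8° gives NB at 68.80° from the x-axis; with |NB| = 16.0, B = (15.93, 31.37). ∠NBT = 51.4° gives BT at -59.80° from the x-axis; with |BT| = 18.7, T = (25.34, 15.21). Then |ET| = |T − E| = 11.82.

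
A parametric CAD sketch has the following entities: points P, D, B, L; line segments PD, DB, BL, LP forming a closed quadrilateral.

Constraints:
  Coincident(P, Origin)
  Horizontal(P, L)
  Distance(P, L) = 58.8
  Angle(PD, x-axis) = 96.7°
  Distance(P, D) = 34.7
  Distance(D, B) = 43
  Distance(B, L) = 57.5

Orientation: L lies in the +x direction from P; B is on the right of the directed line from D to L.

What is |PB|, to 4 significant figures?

8.341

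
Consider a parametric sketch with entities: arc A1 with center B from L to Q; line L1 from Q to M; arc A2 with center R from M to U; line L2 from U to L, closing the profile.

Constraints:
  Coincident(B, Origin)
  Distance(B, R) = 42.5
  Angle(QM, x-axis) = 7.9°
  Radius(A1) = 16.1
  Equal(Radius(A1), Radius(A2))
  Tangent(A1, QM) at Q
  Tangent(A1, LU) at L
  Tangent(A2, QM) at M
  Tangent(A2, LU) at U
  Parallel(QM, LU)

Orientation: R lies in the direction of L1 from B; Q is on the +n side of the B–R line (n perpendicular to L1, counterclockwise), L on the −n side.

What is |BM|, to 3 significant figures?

45.4

The slot axis is L1's direction at 7.9°, so u = (cos 7.9°, sin 7.9°) = (0.991, 0.137) and n = (−sin 7.9°, cos 7.9°) = (-0.137, 0.991). B is at the origin and R lies 42.5 along u from B, so R = 42.5·u = (42.1, 5.84). Tangency of A1 to both parallel lines with radius 16.1 puts Q and L at B ± 16.1·n: Q = (-2.21, 15.9), L = (2.21, -15.9). Equal radii place M and U the same way about R: M = R + 16.1·n = (39.9, 21.8), U = R − 16.1·n = (44.3, -10.1). Then |BM| = |M − B| = 45.4.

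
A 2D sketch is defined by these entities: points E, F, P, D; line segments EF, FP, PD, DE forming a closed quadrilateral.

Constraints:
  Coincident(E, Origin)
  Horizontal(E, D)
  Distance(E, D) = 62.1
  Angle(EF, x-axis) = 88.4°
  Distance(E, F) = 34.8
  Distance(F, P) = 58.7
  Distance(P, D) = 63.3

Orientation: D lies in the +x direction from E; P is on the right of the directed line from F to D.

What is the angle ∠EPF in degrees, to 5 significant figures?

5.8341°

Checks: |FP| = 58.70 ✓; |PD| = 63.30 ✓.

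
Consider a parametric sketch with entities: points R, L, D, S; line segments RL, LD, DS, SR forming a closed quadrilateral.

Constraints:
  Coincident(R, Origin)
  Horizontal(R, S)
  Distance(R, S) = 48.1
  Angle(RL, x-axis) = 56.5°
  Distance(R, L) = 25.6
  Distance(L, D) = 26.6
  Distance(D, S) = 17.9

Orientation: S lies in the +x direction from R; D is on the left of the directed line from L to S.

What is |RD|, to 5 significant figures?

43.289

R is at the origin; R and S share the same y with |RS| = 48.1 and S in +x, so S = (48.1, 0). RL runs at 56.5° with |RL| = 25.6, so L = (14.130, 21.347). D is determined by |LD| = 26.6 and |DS| = 17.9 together: it lies at the intersection of circle(L, 26.6) and circle(S, 17.9). With |LS| = 40.121, the foot of the radical line on LS is 24.885 from L and the perpendicular offset is √(26.6² − 24.885²) = 9.3958. Taking the left-of-LS solution: D = (40.199, 16.062).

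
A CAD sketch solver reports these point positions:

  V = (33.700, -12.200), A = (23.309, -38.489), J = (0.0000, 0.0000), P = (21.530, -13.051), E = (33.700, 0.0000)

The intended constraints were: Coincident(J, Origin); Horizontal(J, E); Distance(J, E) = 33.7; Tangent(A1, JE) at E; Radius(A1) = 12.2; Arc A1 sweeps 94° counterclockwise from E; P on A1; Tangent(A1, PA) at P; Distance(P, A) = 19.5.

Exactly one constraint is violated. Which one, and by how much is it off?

Distance(P, A) = 19.5 — off by 6.00.

J = (0.00, 0.00) ✓; J.y = 0.00, E.y = 0.00 ✓; |JE| = 33.70 ✓; ∠(VE, EJ) = 90.00° ✓; |VE| = 12.20 ✓; bearing(V→P) − bearing(V→E) = 94.00° ✓; |VP| = 12.20 ✓; ∠(VP, PA) = 90.00° ✓; |PA| = 25.50 ✗.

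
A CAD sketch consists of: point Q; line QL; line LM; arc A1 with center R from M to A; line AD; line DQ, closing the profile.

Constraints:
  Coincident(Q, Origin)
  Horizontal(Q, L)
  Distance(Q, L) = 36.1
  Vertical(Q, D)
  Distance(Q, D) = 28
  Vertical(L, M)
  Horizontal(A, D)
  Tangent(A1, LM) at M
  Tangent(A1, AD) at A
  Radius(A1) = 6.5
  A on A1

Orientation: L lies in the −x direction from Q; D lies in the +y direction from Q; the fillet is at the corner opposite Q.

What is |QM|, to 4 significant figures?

42.02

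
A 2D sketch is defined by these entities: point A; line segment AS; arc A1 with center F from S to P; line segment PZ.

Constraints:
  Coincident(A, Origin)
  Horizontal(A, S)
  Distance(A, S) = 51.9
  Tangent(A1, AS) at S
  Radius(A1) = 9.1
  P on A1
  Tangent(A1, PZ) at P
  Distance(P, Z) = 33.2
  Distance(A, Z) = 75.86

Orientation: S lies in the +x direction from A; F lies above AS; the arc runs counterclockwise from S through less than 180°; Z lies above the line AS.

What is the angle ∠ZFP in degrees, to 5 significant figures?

74.672°

Checks: |FP| = 9.100 ✓; ∠(FP, PZ) = 90.00° ✓; |PZ| = 33.20 ✓; |AZ| = 75.86 ✓.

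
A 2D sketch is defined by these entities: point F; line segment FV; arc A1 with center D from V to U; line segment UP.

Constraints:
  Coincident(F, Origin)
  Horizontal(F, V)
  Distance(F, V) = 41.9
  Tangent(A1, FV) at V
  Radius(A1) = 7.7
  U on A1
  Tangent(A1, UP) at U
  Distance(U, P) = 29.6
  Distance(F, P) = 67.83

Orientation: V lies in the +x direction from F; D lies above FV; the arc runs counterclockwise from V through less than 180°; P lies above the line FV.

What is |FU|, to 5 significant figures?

49.381

Checks: |DU| = 7.700 ✓; ∠(DU, UP) = 90.00° ✓; |UP| = 29.60 ✓; |FP| = 67.83 ✓.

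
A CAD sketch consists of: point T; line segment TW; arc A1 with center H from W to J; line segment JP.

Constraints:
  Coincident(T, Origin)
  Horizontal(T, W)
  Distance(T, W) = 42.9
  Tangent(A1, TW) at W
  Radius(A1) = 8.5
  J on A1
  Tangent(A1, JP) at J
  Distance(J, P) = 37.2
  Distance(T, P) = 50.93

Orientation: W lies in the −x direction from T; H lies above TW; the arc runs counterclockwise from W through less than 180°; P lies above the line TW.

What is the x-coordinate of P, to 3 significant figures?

-27.0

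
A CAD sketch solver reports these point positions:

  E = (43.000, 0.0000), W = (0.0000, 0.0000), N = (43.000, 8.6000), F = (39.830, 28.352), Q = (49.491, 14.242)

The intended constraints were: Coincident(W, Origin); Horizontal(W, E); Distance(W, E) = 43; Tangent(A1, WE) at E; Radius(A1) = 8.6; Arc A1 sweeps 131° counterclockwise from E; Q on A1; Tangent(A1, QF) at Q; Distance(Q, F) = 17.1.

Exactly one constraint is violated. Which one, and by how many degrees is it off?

Tangent(A1, QF) at Q — off by 6.60°.

W = (0.00, 0.00) ✓; W.y = 0.00, E.y = 0.00 ✓; |WE| = 43.00 ✓; ∠(NE, EW) = 90.00° ✓; |NE| = 8.600 ✓; bearing(N→Q) − bearing(N→E) = 131.0° ✓; |NQ| = 8.600 ✓; ∠(NQ, QF) = 96.60° ✗; |QF| = 17.10 ✓.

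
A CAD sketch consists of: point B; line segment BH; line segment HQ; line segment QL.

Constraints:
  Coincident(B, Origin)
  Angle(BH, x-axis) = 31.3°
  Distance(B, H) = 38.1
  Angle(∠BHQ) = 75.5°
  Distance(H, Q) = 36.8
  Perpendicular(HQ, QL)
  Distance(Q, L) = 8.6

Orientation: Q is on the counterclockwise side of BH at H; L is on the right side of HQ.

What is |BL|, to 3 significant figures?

53.0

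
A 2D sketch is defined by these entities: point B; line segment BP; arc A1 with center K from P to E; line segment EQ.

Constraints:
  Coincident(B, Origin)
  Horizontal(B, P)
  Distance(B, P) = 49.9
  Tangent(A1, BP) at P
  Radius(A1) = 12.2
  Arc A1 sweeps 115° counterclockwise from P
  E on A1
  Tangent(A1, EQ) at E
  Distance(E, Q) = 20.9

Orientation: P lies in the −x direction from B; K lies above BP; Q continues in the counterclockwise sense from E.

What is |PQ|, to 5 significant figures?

36.366

B is at the origin; BP is horizontal with |BP| = 49.9 and P on the −x side, so P = (-49.900, 0.0000). A1 meets BP tangentially, so KP is at right angles to BP, so K = P + (0, 12.2) = (-49.900, 12.200). On A1, P sits at bearing -90° from K; a 115° counterclockwise sweep puts E at bearing 25°, so E = K + 12.2·(cos 25°, sin 25°) = (-38.843, 17.356). Tangency of A1 to EQ means the radius KE is perpendicular to EQ, so EQ runs along (−sin 25°, cos 25°); with |EQ| = 20.9, Q = (-47.676, 36.298). Then |PQ| = |Q − P| = 36.366.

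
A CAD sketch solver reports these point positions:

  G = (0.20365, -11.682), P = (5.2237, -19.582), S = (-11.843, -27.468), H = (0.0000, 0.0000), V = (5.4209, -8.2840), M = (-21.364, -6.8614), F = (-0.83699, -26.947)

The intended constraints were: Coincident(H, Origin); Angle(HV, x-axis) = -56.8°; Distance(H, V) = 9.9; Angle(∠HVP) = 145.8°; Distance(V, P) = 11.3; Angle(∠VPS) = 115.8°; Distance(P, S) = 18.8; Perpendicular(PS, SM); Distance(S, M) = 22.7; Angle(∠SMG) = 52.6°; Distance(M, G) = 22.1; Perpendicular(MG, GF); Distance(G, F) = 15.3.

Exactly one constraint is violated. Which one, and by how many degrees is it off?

Perpendicular(MG, GF) — off by 8.70°.

H = (0.00, 0.00) ✓; HV at -56.80° ✓; |HV| = 9.900 ✓; ∠HVP = 145.8° ✓; |VP| = 11.30 ✓; ∠VPS = 115.8° ✓; |PS| = 18.80 ✓; ∠(PS, SM) = 90.00° ✓; |SM| = 22.70 ✓; ∠SMG = 52.60° ✓; |MG| = 22.10 ✓; ∠(MG, GF) = 81.30° ✗; |GF| = 15.30 ✓.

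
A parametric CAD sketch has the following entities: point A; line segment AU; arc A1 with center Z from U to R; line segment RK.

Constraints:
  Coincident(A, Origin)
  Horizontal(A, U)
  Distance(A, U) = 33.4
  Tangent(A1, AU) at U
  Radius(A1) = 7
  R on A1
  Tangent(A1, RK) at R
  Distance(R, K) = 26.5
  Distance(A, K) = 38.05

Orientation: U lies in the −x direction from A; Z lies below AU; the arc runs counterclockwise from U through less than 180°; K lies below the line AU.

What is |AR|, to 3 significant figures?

40.4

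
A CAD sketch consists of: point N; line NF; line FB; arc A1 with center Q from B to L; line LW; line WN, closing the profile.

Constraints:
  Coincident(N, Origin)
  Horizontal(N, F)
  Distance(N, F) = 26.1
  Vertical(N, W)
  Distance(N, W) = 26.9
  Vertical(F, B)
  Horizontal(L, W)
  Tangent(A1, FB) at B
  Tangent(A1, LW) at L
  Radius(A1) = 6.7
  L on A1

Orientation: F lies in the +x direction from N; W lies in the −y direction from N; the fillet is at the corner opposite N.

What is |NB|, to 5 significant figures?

33.004

N is at the origin; N and F share the same y with |NF| = 26.1 and F on the +x side, so F = (26.100, 0.0000). NW is vertical with |NW| = 26.9 and W on the −y side, so W = (0.0000, -26.900). The virtual corner opposite N is at (26.100, -26.900). Tangency of A1 to FB means the radius QB is perpendicular to FB and tangency of A1 to LW means the radius QL is perpendicular to LW, with radius 6.7, so the center Q sits 6.7 in from both sides at Q = (19.400, -20.200). That places the tangent points at B = (26.100, -20.200) on FB and L = (19.400, -26.900) on LW. Then |NB| = |B − N| = 33.004.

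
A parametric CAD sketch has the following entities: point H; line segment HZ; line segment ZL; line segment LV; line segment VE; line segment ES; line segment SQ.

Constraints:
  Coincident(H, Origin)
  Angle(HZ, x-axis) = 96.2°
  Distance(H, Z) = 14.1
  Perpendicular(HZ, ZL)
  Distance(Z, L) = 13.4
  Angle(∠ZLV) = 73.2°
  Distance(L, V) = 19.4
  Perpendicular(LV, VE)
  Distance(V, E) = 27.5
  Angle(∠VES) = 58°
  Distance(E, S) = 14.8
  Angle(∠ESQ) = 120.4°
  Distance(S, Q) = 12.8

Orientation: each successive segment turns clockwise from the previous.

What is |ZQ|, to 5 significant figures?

6.8339

∠VES = 58.0° gives ES at 47.400° from the x-axis; with |ES| = 14.8, S = (-8.7828, 12.349). ∠ESQ = 120.4° gives SQ at -12.200° from the x-axis; with |SQ| = 12.8, Q = (3.7281, 9.6437). Then |ZQ| = |Q − Z| = 6.8339.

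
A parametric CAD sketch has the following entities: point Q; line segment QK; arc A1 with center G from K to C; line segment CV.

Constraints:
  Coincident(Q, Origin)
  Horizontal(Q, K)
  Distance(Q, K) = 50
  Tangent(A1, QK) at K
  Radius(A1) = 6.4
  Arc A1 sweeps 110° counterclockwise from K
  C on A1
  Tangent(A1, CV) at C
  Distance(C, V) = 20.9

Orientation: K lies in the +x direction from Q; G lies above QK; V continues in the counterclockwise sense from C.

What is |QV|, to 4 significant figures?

56.43

Q is at the origin; Q and K share the same y with |QK| = 50.0 and K on the +x side, so K = (50.00, 0.000). The tangent condition forces GK to be normal to QK, so G = K + (0, 6.4) = (50.00, 6.400). On A1, K sits at bearing -90° from G; a 110° counterclockwise sweep puts C at bearing 20°, so C = G + 6.4·(cos 20°, sin 20°) = (56.01, 8.589). Tangency of A1 to CV means the radius GC is perpendicular to CV, so CV runs along (−sin 20°, cos 20°); with |CV| = 20.9, V = (48.87, 28.23). Then |QV| = |V − Q| = 56.43.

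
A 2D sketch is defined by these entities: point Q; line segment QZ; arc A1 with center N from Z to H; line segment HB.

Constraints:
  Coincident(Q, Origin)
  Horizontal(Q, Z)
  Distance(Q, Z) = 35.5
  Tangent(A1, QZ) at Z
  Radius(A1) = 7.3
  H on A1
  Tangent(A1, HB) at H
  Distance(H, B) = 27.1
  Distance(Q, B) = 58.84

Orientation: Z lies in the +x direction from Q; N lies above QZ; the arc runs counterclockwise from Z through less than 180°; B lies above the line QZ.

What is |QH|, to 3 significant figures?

42.9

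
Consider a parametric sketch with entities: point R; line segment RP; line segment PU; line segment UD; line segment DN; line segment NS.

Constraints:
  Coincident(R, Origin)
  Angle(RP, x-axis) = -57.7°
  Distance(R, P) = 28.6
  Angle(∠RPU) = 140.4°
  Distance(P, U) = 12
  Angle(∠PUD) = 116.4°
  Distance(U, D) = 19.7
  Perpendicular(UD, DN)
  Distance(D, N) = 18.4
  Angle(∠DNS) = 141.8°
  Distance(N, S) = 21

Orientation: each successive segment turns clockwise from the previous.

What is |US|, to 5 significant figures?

35.543

R is at the origin; RP runs at -57.7° with length 28.6, so P = (15.282, -24.174). ∠RPU = 140.4° gives PU at -97.300° from the x-axis; with |PU| = 12.0, U = (13.758, -36.077). ∠PUD = 116.4° gives UD at -160.90° from the x-axis; with |UD| = 19.7, D = (-4.8578, -42.523). UD ⟂ DN, so DN runs at 109.10°; with |DN| = 18.4, N = (-10.879, -25.136). ∠DNS = 141.8° gives NS at 70.900° from the x-axis; with |NS| = 21.0, S = (-4.0070, -5.2924). Then |US| = |S − U| = 35.543.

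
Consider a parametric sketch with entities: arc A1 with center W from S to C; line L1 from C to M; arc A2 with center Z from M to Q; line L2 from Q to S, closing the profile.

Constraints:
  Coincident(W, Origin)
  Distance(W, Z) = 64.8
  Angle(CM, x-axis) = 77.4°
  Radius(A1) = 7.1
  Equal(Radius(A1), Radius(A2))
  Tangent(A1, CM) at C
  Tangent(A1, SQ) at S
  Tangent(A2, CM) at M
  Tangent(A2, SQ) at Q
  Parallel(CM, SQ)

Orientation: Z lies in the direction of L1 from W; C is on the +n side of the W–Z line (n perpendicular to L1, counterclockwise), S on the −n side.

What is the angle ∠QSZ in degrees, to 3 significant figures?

6.25°

The slot axis is L1's direction at 77.4°, so u = (cos 77.4°, sin 77.4°) = (0.218, 0.976) and n = (−sin 77.4°, cos 77.4°) = (-0.976, 0.218). W is at the origin and Z lies 64.8 along u from W, so Z = 64.8·u = (14.1, 63.2). Tangency of A1 to both parallel lines with radius 7.1 puts C and S at W ± 7.1·n: C = (-6.93, 1.55), S = (6.93, -1.55). Equal radii place M and Q the same way about Z: M = Z + 7.1·n = (7.21, 64.8), Q = Z − 7.1·n = (21.1, 61.7). Then cos ∠QSZ = SQ·SZ / (|SQ||SZ|), giving 6.25°.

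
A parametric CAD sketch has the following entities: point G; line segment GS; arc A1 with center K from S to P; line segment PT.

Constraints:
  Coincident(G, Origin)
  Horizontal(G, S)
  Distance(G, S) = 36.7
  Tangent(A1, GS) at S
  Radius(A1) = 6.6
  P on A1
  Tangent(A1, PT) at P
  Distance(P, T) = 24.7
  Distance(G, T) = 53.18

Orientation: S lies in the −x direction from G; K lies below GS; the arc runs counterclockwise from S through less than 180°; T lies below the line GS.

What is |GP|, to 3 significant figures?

43.8

G is at the origin; G and S share the same y with |GS| = 36.7 and S on the −x side, so S = (-36.7, 0.00). Since A1 is tangent to GS there, KS ⟂ GS, so K = S + (0, -6.6) = (-36.7, -6.60). Since KP ⟂ PT (tangency), |KT| = √(6.6² + 24.7²) = 25.6 regardless of where P sits on A1. So T lies on both circle(G, 53.18) and circle(K, 25.6); the below-GS intersection is T = (-42.9, -31.4). P is the foot of the tangent from T: P = (-43.3, -6.70).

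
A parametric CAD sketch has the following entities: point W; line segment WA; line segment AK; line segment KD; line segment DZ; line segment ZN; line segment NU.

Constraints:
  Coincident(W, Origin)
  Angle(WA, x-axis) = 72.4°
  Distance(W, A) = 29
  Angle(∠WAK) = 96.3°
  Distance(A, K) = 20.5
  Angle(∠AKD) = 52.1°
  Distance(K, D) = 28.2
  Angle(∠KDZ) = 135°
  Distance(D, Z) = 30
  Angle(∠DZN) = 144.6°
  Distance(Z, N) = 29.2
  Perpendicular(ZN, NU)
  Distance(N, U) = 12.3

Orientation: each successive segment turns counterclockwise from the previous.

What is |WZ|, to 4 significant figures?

23.59

∠AKD = 52.1° gives KD at -76.00° from the x-axis; with |KD| = 28.2, D = (-3.151, 8.586). ∠KDZ = 135.0° gives DZ at -31.00° from the x-axis; with |DZ| = 30.0, Z = (22.56, -6.866). Then |WZ| = |Z − W| = 23.59.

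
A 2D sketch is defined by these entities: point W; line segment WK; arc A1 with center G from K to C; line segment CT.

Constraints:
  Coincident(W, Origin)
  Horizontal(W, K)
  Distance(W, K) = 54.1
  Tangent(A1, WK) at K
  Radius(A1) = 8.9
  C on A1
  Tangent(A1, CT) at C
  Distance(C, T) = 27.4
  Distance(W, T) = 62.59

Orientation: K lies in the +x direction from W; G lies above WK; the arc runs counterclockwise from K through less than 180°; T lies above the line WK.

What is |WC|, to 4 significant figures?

63.41

Checks: W = (0.00, 0.00) ✓; ∠(GK, KW) = 90.00° ✓; |GC| = 8.900 ✓; ∠(GC, CT) = 90.00° ✓; |CT| = 27.40 ✓; |WT| = 62.59 ✓.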